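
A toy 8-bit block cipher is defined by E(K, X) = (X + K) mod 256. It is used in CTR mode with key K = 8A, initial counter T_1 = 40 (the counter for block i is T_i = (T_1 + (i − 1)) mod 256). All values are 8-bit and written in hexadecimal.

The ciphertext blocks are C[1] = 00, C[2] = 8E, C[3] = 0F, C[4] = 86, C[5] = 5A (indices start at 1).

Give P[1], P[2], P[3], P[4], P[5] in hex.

CTR decryption: S_i = E(K, T_i) where T_i is the counter for block i; P_i = C_i ⊕ S_i.
P[1]: T = 40, S = E(K, T) = CA; 00 ⊕ CA = CA.
P[2]: T = 41, S = E(K, T) = CB; 8E ⊕ CB = 45.
P[3]: T = 42, S = E(K, T) = CC; 0F ⊕ CC = C3.
P[4]: T = 43, S = E(K, T) = CD; 86 ⊕ CD = 4B.
P[5]: T = 44, S = E(K, T) = CE; 5A ⊕ CE = 94.

P[1] = CA, P[2] = 45, P[3] = C3, P[4] = 4B, P[5] = 94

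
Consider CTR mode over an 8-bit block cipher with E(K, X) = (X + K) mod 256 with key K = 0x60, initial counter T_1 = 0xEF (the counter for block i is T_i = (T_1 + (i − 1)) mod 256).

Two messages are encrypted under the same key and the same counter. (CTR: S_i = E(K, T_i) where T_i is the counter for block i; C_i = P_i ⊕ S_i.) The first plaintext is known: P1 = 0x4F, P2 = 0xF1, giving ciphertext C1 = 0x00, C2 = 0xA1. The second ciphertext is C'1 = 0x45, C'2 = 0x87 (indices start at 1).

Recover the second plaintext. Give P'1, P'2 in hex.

P'1 = 0x0A, P'2 = 0xD7

In CTR with a reused counter, both messages share the same keystream S_i, so C_i ⊕ C'_i = P_i ⊕ P'_i and thus P'_i = P_i ⊕ C_i ⊕ C'_i.
P'1: 0x4F ⊕ 0x00 ⊕ 0x45 = 0x0A.
P'2: 0xF1 ⊕ 0xA1 ⊕ 0x87 = 0xD7.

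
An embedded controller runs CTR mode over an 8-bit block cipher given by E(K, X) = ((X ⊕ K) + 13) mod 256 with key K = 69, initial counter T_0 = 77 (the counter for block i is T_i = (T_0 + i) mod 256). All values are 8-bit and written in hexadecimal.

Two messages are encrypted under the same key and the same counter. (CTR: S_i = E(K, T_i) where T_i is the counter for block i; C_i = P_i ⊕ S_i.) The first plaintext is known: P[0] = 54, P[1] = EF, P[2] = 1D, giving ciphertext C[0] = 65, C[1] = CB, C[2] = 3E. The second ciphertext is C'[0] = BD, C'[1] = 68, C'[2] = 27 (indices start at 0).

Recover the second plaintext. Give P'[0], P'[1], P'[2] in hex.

P'[0] = 8C, P'[1] = 4C, P'[2] = 04

In CTR with a reused counter, both messages share the same keystream S_i, so C_i ⊕ C'_i = P_i ⊕ P'_i and thus P'_i = P_i ⊕ C_i ⊕ C'_i.
P'[0]: 54 ⊕ 65 ⊕ BD = 8C.
P'[1]: EF ⊕ CB ⊕ 68 = 4C.
P'[2]: 1D ⊕ 3E ⊕ 27 = 04.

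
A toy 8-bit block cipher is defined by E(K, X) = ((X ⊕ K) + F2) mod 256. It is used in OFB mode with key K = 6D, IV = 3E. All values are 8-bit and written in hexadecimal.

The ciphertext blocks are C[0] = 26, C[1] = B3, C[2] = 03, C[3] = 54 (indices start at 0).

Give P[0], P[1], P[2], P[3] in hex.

P[0] = 63, P[1] = A9, P[2] = 6A, P[3] = A2

OFB decryption: S_i = E(K, S_{i−1}) with S_{−1} = IV; P_i = C_i ⊕ S_i.
P[0]: S = E(K, 3E) = 45; 26 ⊕ 45 = 63.
P[1]: S = E(K, 45) = 1A; B3 ⊕ 1A = A9.
P[2]: S = E(K, 1A) = 69; 03 ⊕ 69 = 6A.
P[3]: S = E(K, 69) = F6; 54 ⊕ F6 = A2.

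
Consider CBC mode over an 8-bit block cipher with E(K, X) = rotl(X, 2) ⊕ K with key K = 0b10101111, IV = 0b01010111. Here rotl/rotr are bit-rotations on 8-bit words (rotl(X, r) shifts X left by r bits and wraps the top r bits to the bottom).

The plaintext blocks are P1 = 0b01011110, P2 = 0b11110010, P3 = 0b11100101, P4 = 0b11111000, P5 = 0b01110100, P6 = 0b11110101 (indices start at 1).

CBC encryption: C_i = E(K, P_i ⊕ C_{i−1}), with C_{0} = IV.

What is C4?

C4 = 0b00001000

C1: P1 ⊕ 0b01010111 = 0b00001001; E(K, 0b00001001) = 0b10001011.
C2: P2 ⊕ 0b10001011 = 0b01111001; E(K, 0b01111001) = 0b01001010.
C3: P3 ⊕ 0b01001010 = 0b10101111; E(K, 0b10101111) = 0b00010001.
C4: P4 ⊕ 0b00010001 = 0b11101001; E(K, 0b11101001) = 0b00001000.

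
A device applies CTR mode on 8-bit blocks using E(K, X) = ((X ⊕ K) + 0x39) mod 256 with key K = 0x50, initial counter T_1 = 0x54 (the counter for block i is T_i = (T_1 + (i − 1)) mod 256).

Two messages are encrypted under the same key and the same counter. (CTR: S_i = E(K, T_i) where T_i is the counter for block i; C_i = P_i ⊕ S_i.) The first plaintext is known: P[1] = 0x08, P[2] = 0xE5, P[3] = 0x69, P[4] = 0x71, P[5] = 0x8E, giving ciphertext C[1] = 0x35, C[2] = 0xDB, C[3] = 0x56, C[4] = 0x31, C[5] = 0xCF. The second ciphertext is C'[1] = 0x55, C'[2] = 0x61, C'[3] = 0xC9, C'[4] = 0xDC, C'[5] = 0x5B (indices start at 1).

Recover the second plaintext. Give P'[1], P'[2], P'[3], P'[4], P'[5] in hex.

P'[1] = 0x68, P'[2] = 0x5F, P'[3] = 0xF6, P'[4] = 0x9C, P'[5] = 0x1A

In CTR with a reused counter, both messages share the same keystream S_i, so C_i ⊕ C'_i = P_i ⊕ P'_i and thus P'_i = P_i ⊕ C_i ⊕ C'_i.
P'[1]: 0x08 ⊕ 0x35 ⊕ 0x55 = 0x68.
P'[2]: 0xE5 ⊕ 0xDB ⊕ 0x61 = 0x5F.
P'[3]: 0x69 ⊕ 0x56 ⊕ 0xC9 = 0xF6.
P'[4]: 0x71 ⊕ 0x31 ⊕ 0xDC = 0x9C.
P'[5]: 0x8E ⊕ 0xCF ⊕ 0x5B = 0x1A.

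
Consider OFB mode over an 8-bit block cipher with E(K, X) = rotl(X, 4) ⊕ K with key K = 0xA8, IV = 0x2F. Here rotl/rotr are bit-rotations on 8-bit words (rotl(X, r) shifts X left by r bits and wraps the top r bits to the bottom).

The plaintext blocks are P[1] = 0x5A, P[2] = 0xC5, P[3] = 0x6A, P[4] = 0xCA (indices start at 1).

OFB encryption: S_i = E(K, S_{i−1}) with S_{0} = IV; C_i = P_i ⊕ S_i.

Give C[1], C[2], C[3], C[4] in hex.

C[1]: S = E(K, 0x2F) = 0x5A; 0x5A ⊕ 0x5A = 0x00.
C[2]: S = E(K, 0x5A) = 0x0D; 0xC5 ⊕ 0x0D = 0xC8.
C[3]: S = E(K, 0x0D) = 0x78; 0x6A ⊕ 0x78 = 0x12.
C[4]: S = E(K, 0x78) = 0x2F; 0xCA ⊕ 0x2F = 0xE5.

C[1] = 0x00, C[2] = 0xC8, C[3] = 0x12, C[4] = 0xE5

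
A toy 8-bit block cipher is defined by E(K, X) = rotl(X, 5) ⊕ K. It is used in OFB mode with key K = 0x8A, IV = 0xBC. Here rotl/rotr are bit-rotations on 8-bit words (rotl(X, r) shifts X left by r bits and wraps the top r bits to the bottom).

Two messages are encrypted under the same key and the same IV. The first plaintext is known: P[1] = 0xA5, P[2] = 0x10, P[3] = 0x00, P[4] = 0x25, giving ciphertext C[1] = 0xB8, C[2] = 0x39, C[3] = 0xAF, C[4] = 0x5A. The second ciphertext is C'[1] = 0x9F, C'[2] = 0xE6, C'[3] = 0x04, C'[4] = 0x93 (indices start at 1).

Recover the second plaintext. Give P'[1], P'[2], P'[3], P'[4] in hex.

P'[1] = 0x82, P'[2] = 0xCF, P'[3] = 0xAB, P'[4] = 0xEC

In OFB with a reused IV, both messages share the same keystream S_i, so C_i ⊕ C'_i = P_i ⊕ P'_i and thus P'_i = P_i ⊕ C_i ⊕ C'_i.
P'[1]: 0xA5 ⊕ 0xB8 ⊕ 0x9F = 0x82.
P'[2]: 0x10 ⊕ 0x39 ⊕ 0xE6 = 0xCF.
P'[3]: 0x00 ⊕ 0xAF ⊕ 0x04 = 0xAB.
P'[4]: 0x25 ⊕ 0x5A ⊕ 0x93 = 0xEC.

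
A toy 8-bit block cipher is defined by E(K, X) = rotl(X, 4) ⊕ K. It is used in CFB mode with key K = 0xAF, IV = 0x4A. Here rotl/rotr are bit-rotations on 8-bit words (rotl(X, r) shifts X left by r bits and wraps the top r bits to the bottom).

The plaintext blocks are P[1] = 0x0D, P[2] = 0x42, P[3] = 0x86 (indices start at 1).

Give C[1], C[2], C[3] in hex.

C[1] = 0x06, C[2] = 0x8D, C[3] = 0xF1

CFB encryption: C_i = P_i ⊕ E(K, C_{i−1}), with C_{0} = IV.
C[1]: E(K, 0x4A) = 0x0B; 0x0D ⊕ 0x0B = 0x06.
C[2]: E(K, 0x06) = 0xCF; 0x42 ⊕ 0xCF = 0x8D.
C[3]: E(K, 0x8D) = 0x77; 0x86 ⊕ 0x77 = 0xF1.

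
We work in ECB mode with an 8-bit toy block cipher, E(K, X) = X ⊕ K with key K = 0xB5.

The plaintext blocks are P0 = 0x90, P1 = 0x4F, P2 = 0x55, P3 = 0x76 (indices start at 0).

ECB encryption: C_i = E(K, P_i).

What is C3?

C3 = 0xC3

C3: E(K, 0x76) = 0xC3.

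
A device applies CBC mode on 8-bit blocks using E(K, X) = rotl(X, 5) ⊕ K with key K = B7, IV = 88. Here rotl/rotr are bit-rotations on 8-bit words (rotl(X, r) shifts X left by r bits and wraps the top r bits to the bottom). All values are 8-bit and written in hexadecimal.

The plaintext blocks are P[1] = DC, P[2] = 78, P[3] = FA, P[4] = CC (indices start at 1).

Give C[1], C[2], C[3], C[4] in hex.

CBC encryption: C_i = E(K, P_i ⊕ C_{i−1}), with C_{0} = IV.
C[1]: P[1] ⊕ 88 = 54; E(K, 54) = 3D.
C[2]: P[2] ⊕ 3D = 45; E(K, 45) = 1F.
C[3]: P[3] ⊕ 1F = E5; E(K, E5) = 0B.
C[4]: P[4] ⊕ 0B = C7; E(K, C7) = 4F.

C[1] = 3D, C[2] = 1F, C[3] = 0B, C[4] = 4F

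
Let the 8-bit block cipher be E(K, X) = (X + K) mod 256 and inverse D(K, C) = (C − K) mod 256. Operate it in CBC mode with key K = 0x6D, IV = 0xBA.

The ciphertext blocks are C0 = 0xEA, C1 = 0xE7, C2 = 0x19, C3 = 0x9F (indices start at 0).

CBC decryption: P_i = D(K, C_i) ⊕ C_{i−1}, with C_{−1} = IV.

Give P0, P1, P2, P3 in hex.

P0: D(K, 0xEA) = 0x7D; 0x7D ⊕ 0xBA = 0xC7.
P1: D(K, 0xE7) = 0x7A; 0x7A ⊕ 0xEA = 0x90.
P2: D(K, 0x19) = 0xAC; 0xAC ⊕ 0xE7 = 0x4B.
P3: D(K, 0x9F) = 0x32; 0x32 ⊕ 0x19 = 0x2B.

P0 = 0xC7, P1 = 0x90, P2 = 0x4B, P3 = 0x2B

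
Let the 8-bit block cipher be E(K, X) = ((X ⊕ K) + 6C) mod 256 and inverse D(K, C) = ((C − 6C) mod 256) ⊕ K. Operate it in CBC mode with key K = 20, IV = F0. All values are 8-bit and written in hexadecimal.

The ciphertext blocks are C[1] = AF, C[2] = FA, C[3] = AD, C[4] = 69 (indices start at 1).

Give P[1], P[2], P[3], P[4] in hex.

P[1] = 93, P[2] = 01, P[3] = 9B, P[4] = 70

CBC decryption: P_i = D(K, C_i) ⊕ C_{i−1}, with C_{0} = IV.
P[1]: D(K, AF) = 63; 63 ⊕ F0 = 93.
P[2]: D(K, FA) = AE; AE ⊕ AF = 01.
P[3]: D(K, AD) = 61; 61 ⊕ FA = 9B.
P[4]: D(K, 69) = DD; DD ⊕ AD = 70.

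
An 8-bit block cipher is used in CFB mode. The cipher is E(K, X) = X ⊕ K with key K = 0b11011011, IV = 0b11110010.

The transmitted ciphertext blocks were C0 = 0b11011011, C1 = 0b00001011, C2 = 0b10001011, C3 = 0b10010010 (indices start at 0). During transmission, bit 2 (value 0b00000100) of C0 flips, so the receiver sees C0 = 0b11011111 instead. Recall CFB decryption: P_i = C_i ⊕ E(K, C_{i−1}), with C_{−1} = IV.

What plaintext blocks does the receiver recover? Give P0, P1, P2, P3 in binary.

Only C0 changed, to 0b11011111. In CFB, a change in C_i flips the same bit in P_i and garbles P_{i+1}. Decrypting the received ciphertext:
P0: E(K, 0b11110010) = 0b00101001; 0b11011111 ⊕ 0b00101001 = 0b11110110.
P1: E(K, 0b11011111) = 0b00000100; 0b00001011 ⊕ 0b00000100 = 0b00001111.
P2: E(K, 0b00001011) = 0b11010000; 0b10001011 ⊕ 0b11010000 = 0b01011011.
P3: E(K, 0b10001011) = 0b01010000; 0b10010010 ⊕ 0b01010000 = 0b11000010.
Blocks that differ from the original plaintext: P0, P1.

P0 = 0b11110110, P1 = 0b00001111, P2 = 0b01011011, P3 = 0b11000010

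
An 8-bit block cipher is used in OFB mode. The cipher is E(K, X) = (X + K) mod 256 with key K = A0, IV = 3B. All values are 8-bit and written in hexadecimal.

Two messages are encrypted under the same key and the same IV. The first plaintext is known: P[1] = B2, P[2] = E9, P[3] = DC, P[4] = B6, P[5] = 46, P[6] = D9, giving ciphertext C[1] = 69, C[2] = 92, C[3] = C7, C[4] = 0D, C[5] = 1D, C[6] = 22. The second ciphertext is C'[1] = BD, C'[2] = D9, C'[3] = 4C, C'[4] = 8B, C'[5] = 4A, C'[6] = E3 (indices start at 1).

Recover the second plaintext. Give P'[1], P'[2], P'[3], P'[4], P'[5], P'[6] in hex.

In OFB with a reused IV, both messages share the same keystream S_i, so C_i ⊕ C'_i = P_i ⊕ P'_i and thus P'_i = P_i ⊕ C_i ⊕ C'_i.
P'[1]: B2 ⊕ 69 ⊕ BD = 66.
P'[2]: E9 ⊕ 92 ⊕ D9 = A2.
P'[3]: DC ⊕ C7 ⊕ 4C = 57.
P'[4]: B6 ⊕ 0D ⊕ 8B = 30.
P'[5]: 46 ⊕ 1D ⊕ 4A = 11.
P'[6]: D9 ⊕ 22 ⊕ E3 = 18.

P'[1] = 66, P'[2] = A2, P'[3] = 57, P'[4] = 30, P'[5] = 11, P'[6] = 18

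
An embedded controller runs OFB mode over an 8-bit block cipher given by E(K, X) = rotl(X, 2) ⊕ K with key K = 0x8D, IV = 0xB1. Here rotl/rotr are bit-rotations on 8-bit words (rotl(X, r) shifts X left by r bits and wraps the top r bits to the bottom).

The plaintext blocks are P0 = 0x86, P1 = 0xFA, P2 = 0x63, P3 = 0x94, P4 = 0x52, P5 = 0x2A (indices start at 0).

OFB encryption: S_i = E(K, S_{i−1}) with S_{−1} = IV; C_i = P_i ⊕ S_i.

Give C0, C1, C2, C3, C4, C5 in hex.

C0: S = E(K, 0xB1) = 0x4B; 0x86 ⊕ 0x4B = 0xCD.
C1: S = E(K, 0x4B) = 0xA0; 0xFA ⊕ 0xA0 = 0x5A.
C2: S = E(K, 0xA0) = 0x0F; 0x63 ⊕ 0x0F = 0x6C.
C3: S = E(K, 0x0F) = 0xB1; 0x94 ⊕ 0xB1 = 0x25.
C4: S = E(K, 0xB1) = 0x4B; 0x52 ⊕ 0x4B = 0x19.
C5: S = E(K, 0x4B) = 0xA0; 0x2A ⊕ 0xA0 = 0x8A.

C0 = 0xCD, C1 = 0x5A, C2 = 0x6C, C3 = 0x25, C4 = 0x19, C5 = 0x8A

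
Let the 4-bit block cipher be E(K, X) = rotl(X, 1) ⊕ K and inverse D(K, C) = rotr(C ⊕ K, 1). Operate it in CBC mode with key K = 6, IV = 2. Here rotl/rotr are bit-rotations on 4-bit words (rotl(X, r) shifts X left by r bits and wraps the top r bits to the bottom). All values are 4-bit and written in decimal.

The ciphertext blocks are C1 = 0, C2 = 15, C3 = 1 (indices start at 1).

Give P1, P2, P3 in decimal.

CBC decryption: P_i = D(K, C_i) ⊕ C_{i−1}, with C_{0} = IV.
P1: D(K, 0) = 3; 3 ⊕ 2 = 1.
P2: D(K, 15) = 12; 12 ⊕ 0 = 12.
P3: D(K, 1) = 11; 11 ⊕ 15 = 4.

P1 = 1, P2 = 12, P3 = 4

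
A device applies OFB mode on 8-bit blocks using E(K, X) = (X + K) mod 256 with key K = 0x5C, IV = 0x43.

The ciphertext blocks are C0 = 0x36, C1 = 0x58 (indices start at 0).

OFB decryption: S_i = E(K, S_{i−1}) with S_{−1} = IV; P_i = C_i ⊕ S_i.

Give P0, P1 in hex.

P0 = 0xA9, P1 = 0xA3

P0: S = E(K, 0x43) = 0x9F; 0x36 ⊕ 0x9F = 0xA9.
P1: S = E(K, 0x9F) = 0xFB; 0x58 ⊕ 0xFB = 0xA3.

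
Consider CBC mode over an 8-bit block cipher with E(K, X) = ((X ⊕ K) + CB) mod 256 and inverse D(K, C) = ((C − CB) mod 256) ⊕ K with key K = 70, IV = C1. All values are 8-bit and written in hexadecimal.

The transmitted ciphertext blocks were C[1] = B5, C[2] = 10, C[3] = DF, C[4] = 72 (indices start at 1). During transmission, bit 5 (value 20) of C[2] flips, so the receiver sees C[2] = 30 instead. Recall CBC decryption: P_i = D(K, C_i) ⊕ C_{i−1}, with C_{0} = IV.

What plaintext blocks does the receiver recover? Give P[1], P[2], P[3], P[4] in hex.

P[1] = 5B, P[2] = A0, P[3] = 54, P[4] = 08

Only C[2] changed, to 30. In CBC, a change in C_i garbles P_i and flips the same bit in P_{i+1}. Decrypting the received ciphertext:
P[1]: D(K, B5) = 9A; 9A ⊕ C1 = 5B.
P[2]: D(K, 30) = 15; 15 ⊕ B5 = A0.
P[3]: D(K, DF) = 64; 64 ⊕ 30 = 54.
P[4]: D(K, 72) = D7; D7 ⊕ DF = 08.
Blocks that differ from the original plaintext: P[2], P[3].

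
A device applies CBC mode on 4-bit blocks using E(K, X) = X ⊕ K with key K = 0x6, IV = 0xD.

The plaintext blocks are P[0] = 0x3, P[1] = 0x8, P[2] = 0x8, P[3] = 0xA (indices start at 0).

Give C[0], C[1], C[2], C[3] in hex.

C[0] = 0x8, C[1] = 0x6, C[2] = 0x8, C[3] = 0x4

CBC encryption: C_i = E(K, P_i ⊕ C_{i−1}), with C_{−1} = IV.
C[0]: P[0] ⊕ 0xD = 0xE; E(K, 0xE) = 0x8.
C[1]: P[1] ⊕ 0x8 = 0x0; E(K, 0x0) = 0x6.
C[2]: P[2] ⊕ 0x6 = 0xE; E(K, 0xE) = 0x8.
C[3]: P[3] ⊕ 0x8 = 0x2; E(K, 0x2) = 0x4.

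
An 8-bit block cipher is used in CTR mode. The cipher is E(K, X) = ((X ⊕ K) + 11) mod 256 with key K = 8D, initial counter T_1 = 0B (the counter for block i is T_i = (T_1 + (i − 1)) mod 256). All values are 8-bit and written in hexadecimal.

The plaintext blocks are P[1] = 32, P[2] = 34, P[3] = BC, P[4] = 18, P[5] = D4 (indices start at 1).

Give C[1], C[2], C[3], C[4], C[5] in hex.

CTR encryption: S_i = E(K, T_i) where T_i is the counter for block i; C_i = P_i ⊕ S_i.
C[1]: T = 0B, S = E(K, T) = 97; 32 ⊕ 97 = A5.
C[2]: T = 0C, S = E(K, T) = 92; 34 ⊕ 92 = A6.
C[3]: T = 0D, S = E(K, T) = 91; BC ⊕ 91 = 2D.
C[4]: T = 0E, S = E(K, T) = 94; 18 ⊕ 94 = 8C.
C[5]: T = 0F, S = E(K, T) = 93; D4 ⊕ 93 = 47.

C[1] = A5, C[2] = A6, C[3] = 2D, C[4] = 8C, C[5] = 47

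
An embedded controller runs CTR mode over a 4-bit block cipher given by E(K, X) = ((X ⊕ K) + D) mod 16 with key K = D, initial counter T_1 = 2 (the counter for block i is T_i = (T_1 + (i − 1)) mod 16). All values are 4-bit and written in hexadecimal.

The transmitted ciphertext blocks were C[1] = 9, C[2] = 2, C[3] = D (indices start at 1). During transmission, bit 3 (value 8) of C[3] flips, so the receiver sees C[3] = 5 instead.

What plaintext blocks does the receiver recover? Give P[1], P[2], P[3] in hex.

CTR decryption: S_i = E(K, T_i) where T_i is the counter for block i; P_i = C_i ⊕ S_i.
Only C[3] changed, to 5. In CTR, a change in C_i flips the same bit in P_i only; the keystream is unaffected. Decrypting the received ciphertext:
P[1]: T = 2, S = E(K, T) = C; 9 ⊕ C = 5.
P[2]: T = 3, S = E(K, T) = B; 2 ⊕ B = 9.
P[3]: T = 4, S = E(K, T) = 6; 5 ⊕ 6 = 3.
Blocks that differ from the original plaintext: P[3].

P[1] = 5, P[2] = 9, P[3] = 3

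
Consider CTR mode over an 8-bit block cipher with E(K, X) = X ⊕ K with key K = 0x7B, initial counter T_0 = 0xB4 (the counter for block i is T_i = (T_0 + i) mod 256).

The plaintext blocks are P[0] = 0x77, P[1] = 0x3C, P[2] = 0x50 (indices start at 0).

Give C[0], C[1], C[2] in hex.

C[0] = 0xB8, C[1] = 0xF2, C[2] = 0x9D

CTR encryption: S_i = E(K, T_i) where T_i is the counter for block i; C_i = P_i ⊕ S_i.
C[0]: T = 0xB4, S = E(K, T) = 0xCF; 0x77 ⊕ 0xCF = 0xB8.
C[1]: T = 0xB5, S = E(K, T) = 0xCE; 0x3C ⊕ 0xCE = 0xF2.
C[2]: T = 0xB6, S = E(K, T) = 0xCD; 0x50 ⊕ 0xCD = 0x9D.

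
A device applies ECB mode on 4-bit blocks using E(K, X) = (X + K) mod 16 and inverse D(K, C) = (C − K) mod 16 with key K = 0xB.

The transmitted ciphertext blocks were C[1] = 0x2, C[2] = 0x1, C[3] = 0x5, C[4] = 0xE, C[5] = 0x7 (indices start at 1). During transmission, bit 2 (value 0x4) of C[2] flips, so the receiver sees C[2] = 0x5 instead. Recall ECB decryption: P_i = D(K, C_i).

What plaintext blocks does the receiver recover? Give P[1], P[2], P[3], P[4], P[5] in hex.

Only C[2] changed, to 0x5. In ECB, a change in C_i affects only P_i. Decrypting the received ciphertext:
P[1]: D(K, 0x2) = 0x7.
P[2]: D(K, 0x5) = 0xA.
P[3]: D(K, 0x5) = 0xA.
P[4]: D(K, 0xE) = 0x3.
P[5]: D(K, 0x7) = 0xC.
Blocks that differ from the original plaintext: P[2].

P[1] = 0x7, P[2] = 0xA, P[3] = 0xA, P[4] = 0x3, P[5] = 0xC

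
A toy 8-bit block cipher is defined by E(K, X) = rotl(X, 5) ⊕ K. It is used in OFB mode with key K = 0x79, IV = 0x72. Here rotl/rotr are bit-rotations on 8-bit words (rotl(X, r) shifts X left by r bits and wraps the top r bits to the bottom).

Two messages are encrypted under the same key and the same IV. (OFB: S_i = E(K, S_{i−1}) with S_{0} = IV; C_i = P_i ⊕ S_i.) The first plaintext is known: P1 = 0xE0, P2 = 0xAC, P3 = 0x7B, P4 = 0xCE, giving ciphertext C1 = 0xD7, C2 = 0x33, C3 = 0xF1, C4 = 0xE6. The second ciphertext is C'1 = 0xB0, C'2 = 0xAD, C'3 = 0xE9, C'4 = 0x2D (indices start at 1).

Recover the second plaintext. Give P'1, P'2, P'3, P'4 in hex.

In OFB with a reused IV, both messages share the same keystream S_i, so C_i ⊕ C'_i = P_i ⊕ P'_i and thus P'_i = P_i ⊕ C_i ⊕ C'_i.
P'1: 0xE0 ⊕ 0xD7 ⊕ 0xB0 = 0x87.
P'2: 0xAC ⊕ 0x33 ⊕ 0xAD = 0x32.
P'3: 0x7B ⊕ 0xF1 ⊕ 0xE9 = 0x63.
P'4: 0xCE ⊕ 0xE6 ⊕ 0x2D = 0x05.

P'1 = 0x87, P'2 = 0x32, P'3 = 0x63, P'4 = 0x05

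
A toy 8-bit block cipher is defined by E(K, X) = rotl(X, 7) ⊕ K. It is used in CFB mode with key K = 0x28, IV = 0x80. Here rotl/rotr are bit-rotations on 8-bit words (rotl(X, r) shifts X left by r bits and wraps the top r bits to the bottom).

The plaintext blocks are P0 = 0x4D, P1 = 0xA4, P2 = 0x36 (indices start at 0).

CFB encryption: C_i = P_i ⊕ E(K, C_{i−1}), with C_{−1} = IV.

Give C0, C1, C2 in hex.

C0 = 0x25, C1 = 0x1E, C2 = 0x11

C0: E(K, 0x80) = 0x68; 0x4D ⊕ 0x68 = 0x25.
C1: E(K, 0x25) = 0xBA; 0xA4 ⊕ 0xBA = 0x1E.
C2: E(K, 0x1E) = 0x27; 0x36 ⊕ 0x27 = 0x11.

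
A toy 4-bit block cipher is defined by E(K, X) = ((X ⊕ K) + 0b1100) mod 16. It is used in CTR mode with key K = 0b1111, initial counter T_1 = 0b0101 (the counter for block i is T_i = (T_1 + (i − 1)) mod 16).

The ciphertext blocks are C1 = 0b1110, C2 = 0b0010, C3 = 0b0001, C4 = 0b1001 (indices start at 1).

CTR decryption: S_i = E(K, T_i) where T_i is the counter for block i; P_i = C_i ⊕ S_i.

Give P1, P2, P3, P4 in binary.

P1: T = 0b0101, S = E(K, T) = 0b0110; 0b1110 ⊕ 0b0110 = 0b1000.
P2: T = 0b0110, S = E(K, T) = 0b0101; 0b0010 ⊕ 0b0101 = 0b0111.
P3: T = 0b0111, S = E(K, T) = 0b0100; 0b0001 ⊕ 0b0100 = 0b0101.
P4: T = 0b1000, S = E(K, T) = 0b0011; 0b1001 ⊕ 0b0011 = 0b1010.

P1 = 0b1000, P2 = 0b0111, P3 = 0b0101, P4 = 0b1010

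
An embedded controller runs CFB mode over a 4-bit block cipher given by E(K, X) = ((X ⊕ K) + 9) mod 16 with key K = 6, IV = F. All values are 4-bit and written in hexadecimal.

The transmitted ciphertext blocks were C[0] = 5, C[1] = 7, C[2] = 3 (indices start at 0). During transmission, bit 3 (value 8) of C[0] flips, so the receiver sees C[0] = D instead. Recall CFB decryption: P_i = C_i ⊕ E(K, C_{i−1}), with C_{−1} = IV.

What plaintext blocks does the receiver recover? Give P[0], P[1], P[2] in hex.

P[0] = F, P[1] = 3, P[2] = 9

Only C[0] changed, to D. In CFB, a change in C_i flips the same bit in P_i and garbles P_{i+1}. Decrypting the received ciphertext:
P[0]: E(K, F) = 2; D ⊕ 2 = F.
P[1]: E(K, D) = 4; 7 ⊕ 4 = 3.
P[2]: E(K, 7) = A; 3 ⊕ A = 9.
Blocks that differ from the original plaintext: P[0], P[1].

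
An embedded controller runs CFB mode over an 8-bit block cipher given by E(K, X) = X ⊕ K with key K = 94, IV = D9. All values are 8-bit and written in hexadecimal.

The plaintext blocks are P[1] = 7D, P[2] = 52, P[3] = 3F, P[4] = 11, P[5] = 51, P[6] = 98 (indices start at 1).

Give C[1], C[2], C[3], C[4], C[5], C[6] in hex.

C[1] = 30, C[2] = F6, C[3] = 5D, C[4] = D8, C[5] = 1D, C[6] = 11

CFB encryption: C_i = P_i ⊕ E(K, C_{i−1}), with C_{0} = IV.
C[1]: E(K, D9) = 4D; 7D ⊕ 4D = 30.
C[2]: E(K, 30) = A4; 52 ⊕ A4 = F6.
C[3]: E(K, F6) = 62; 3F ⊕ 62 = 5D.
C[4]: E(K, 5D) = C9; 11 ⊕ C9 = D8.
C[5]: E(K, D8) = 4C; 51 ⊕ 4C = 1D.
C[6]: E(K, 1D) = 89; 98 ⊕ 89 = 11.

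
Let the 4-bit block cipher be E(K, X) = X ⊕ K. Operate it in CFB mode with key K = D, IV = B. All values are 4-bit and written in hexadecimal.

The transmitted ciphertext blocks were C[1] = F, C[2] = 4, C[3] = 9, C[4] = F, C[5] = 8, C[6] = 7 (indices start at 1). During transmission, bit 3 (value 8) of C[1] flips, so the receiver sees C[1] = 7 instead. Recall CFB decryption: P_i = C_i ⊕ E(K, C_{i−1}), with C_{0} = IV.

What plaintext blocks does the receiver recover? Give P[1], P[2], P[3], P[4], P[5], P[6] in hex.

P[1] = 1, P[2] = E, P[3] = 0, P[4] = B, P[5] = A, P[6] = 2

Only C[1] changed, to 7. In CFB, a change in C_i flips the same bit in P_i and garbles P_{i+1}. Decrypting the received ciphertext:
P[1]: E(K, B) = 6; 7 ⊕ 6 = 1.
P[2]: E(K, 7) = A; 4 ⊕ A = E.
P[3]: E(K, 4) = 9; 9 ⊕ 9 = 0.
P[4]: E(K, 9) = 4; F ⊕ 4 = B.
P[5]: E(K, F) = 2; 8 ⊕ 2 = A.
P[6]: E(K, 8) = 5; 7 ⊕ 5 = 2.
Blocks that differ from the original plaintext: P[1], P[2].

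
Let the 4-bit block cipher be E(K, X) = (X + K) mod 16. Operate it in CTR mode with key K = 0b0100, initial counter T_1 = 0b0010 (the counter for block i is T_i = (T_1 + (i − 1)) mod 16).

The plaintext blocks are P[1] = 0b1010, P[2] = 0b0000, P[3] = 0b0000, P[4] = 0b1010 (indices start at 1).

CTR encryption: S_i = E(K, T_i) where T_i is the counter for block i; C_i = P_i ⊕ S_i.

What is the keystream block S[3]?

C[1]: T = 0b0010, S = E(K, T) = 0b0110; 0b1010 ⊕ 0b0110 = 0b1100.
C[2]: T = 0b0011, S = E(K, T) = 0b0111; 0b0000 ⊕ 0b0111 = 0b0111.
C[3]: T = 0b0100, S = E(K, T) = 0b1000; 0b0000 ⊕ 0b1000 = 0b1000.
So S[3] = 0b1000.

0b1000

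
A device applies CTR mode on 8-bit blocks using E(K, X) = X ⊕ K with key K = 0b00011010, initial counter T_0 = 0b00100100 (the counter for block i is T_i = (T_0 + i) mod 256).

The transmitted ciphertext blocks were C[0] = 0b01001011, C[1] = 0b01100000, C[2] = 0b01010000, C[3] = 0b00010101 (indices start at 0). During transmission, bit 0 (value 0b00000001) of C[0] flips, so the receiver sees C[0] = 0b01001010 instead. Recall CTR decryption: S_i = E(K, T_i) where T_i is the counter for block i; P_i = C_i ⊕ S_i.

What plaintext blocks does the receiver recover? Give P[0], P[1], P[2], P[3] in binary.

Only C[0] changed, to 0b01001010. In CTR, a change in C_i flips the same bit in P_i only; the keystream is unaffected. Decrypting the received ciphertext:
P[0]: T = 0b00100100, S = E(K, T) = 0b00111110; 0b01001010 ⊕ 0b00111110 = 0b01110100.
P[1]: T = 0b00100101, S = E(K, T) = 0b00111111; 0b01100000 ⊕ 0b00111111 = 0b01011111.
P[2]: T = 0b00100110, S = E(K, T) = 0b00111100; 0b01010000 ⊕ 0b00111100 = 0b01101100.
P[3]: T = 0b00100111, S = E(K, T) = 0b00111101; 0b00010101 ⊕ 0b00111101 = 0b00101000.
Blocks that differ from the original plaintext: P[0].

P[0] = 0b01110100, P[1] = 0b01011111, P[2] = 0b01101100, P[3] = 0b00101000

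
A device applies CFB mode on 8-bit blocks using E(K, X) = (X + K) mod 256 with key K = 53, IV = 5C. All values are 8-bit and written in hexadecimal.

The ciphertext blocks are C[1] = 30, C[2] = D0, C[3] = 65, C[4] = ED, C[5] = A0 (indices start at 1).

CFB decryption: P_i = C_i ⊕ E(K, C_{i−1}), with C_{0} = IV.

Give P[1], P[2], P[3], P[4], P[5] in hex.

P[1]: E(K, 5C) = AF; 30 ⊕ AF = 9F.
P[2]: E(K, 30) = 83; D0 ⊕ 83 = 53.
P[3]: E(K, D0) = 23; 65 ⊕ 23 = 46.
P[4]: E(K, 65) = B8; ED ⊕ B8 = 55.
P[5]: E(K, ED) = 40; A0 ⊕ 40 = E0.

P[1] = 9F, P[2] = 53, P[3] = 46, P[4] = 55, P[5] = E0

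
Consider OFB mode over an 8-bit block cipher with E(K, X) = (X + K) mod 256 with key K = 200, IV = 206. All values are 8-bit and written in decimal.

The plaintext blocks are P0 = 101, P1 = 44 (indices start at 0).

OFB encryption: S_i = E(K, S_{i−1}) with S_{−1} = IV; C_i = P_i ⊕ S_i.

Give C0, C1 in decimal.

C0: S = E(K, 206) = 150; 101 ⊕ 150 = 243.
C1: S = E(K, 150) = 94; 44 ⊕ 94 = 114.

C0 = 243, C1 = 114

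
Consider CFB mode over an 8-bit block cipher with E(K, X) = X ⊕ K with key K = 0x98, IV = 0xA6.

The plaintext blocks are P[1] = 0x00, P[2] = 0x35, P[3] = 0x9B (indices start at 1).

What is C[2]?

C[2] = 0x93

CFB encryption: C_i = P_i ⊕ E(K, C_{i−1}), with C_{0} = IV.
C[1]: E(K, 0xA6) = 0x3E; 0x00 ⊕ 0x3E = 0x3E.
C[2]: E(K, 0x3E) = 0xA6; 0x35 ⊕ 0xA6 = 0x93.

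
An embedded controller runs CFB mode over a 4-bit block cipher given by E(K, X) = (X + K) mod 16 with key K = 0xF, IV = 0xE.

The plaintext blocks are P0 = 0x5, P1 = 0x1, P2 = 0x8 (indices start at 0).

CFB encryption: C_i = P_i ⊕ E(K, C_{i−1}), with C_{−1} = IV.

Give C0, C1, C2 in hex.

C0 = 0x8, C1 = 0x6, C2 = 0xD

C0: E(K, 0xE) = 0xD; 0x5 ⊕ 0xD = 0x8.
C1: E(K, 0x8) = 0x7; 0x1 ⊕ 0x7 = 0x6.
C2: E(K, 0x6) = 0x5; 0x8 ⊕ 0x5 = 0xD.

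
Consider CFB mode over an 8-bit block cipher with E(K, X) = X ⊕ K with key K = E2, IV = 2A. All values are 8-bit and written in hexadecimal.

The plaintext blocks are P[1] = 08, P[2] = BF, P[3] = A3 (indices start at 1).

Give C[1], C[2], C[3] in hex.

CFB encryption: C_i = P_i ⊕ E(K, C_{i−1}), with C_{0} = IV.
C[1]: E(K, 2A) = C8; 08 ⊕ C8 = C0.
C[2]: E(K, C0) = 22; BF ⊕ 22 = 9D.
C[3]: E(K, 9D) = 7F; A3 ⊕ 7F = DC.

C[1] = C0, C[2] = 9D, C[3] = DC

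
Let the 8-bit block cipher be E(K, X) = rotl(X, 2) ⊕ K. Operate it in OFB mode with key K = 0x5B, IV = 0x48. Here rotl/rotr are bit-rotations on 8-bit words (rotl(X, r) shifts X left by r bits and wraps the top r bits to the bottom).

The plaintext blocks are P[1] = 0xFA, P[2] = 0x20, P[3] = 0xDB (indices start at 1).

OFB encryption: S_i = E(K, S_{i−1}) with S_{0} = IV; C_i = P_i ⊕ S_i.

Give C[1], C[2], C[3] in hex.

C[1]: S = E(K, 0x48) = 0x7A; 0xFA ⊕ 0x7A = 0x80.
C[2]: S = E(K, 0x7A) = 0xB2; 0x20 ⊕ 0xB2 = 0x92.
C[3]: S = E(K, 0xB2) = 0x91; 0xDB ⊕ 0x91 = 0x4A.

C[1] = 0x80, C[2] = 0x92, C[3] = 0x4A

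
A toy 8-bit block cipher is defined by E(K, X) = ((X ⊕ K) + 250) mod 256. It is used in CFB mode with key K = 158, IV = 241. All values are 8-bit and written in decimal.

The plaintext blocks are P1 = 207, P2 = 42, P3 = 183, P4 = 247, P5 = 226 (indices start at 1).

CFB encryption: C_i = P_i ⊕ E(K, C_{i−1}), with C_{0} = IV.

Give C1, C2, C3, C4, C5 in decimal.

C1 = 166, C2 = 24, C3 = 55, C4 = 84, C5 = 38

C1: E(K, 241) = 105; 207 ⊕ 105 = 166.
C2: E(K, 166) = 50; 42 ⊕ 50 = 24.
C3: E(K, 24) = 128; 183 ⊕ 128 = 55.
C4: E(K, 55) = 163; 247 ⊕ 163 = 84.
C5: E(K, 84) = 196; 226 ⊕ 196 = 38.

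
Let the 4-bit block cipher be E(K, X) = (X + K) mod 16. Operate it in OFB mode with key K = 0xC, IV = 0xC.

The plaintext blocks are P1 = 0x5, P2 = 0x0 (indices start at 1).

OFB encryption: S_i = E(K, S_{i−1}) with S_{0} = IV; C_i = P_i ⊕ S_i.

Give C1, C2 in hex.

C1: S = E(K, 0xC) = 0x8; 0x5 ⊕ 0x8 = 0xD.
C2: S = E(K, 0x8) = 0x4; 0x0 ⊕ 0x4 = 0x4.

C1 = 0xD, C2 = 0x4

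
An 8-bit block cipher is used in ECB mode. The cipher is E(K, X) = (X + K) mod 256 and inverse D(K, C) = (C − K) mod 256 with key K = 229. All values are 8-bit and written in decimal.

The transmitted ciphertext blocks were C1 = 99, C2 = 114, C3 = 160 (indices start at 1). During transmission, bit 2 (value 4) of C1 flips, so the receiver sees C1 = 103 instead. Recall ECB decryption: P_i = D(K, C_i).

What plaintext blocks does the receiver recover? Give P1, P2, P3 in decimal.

P1 = 130, P2 = 141, P3 = 187

Only C1 changed, to 103. In ECB, a change in C_i affects only P_i. Decrypting the received ciphertext:
P1: D(K, 103) = 130.
P2: D(K, 114) = 141.
P3: D(K, 160) = 187.
Blocks that differ from the original plaintext: P1.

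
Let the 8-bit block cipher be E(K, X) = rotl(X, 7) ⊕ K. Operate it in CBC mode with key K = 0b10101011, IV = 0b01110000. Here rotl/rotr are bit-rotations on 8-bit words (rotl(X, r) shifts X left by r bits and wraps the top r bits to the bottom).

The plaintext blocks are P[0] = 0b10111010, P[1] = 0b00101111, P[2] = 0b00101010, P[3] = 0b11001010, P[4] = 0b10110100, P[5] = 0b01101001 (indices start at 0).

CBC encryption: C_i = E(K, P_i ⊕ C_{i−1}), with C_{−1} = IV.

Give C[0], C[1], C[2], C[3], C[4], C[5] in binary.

C[0]: P[0] ⊕ 0b01110000 = 0b11001010; E(K, 0b11001010) = 0b11001110.
C[1]: P[1] ⊕ 0b11001110 = 0b11100001; E(K, 0b11100001) = 0b01011011.
C[2]: P[2] ⊕ 0b01011011 = 0b01110001; E(K, 0b01110001) = 0b00010011.
C[3]: P[3] ⊕ 0b00010011 = 0b11011001; E(K, 0b11011001) = 0b01000111.
C[4]: P[4] ⊕ 0b01000111 = 0b11110011; E(K, 0b11110011) = 0b01010010.
C[5]: P[5] ⊕ 0b01010010 = 0b00111011; E(K, 0b00111011) = 0b00110110.

C[0] = 0b11001110, C[1] = 0b01011011, C[2] = 0b00010011, C[3] = 0b01000111, C[4] = 0b01010010, C[5] = 0b00110110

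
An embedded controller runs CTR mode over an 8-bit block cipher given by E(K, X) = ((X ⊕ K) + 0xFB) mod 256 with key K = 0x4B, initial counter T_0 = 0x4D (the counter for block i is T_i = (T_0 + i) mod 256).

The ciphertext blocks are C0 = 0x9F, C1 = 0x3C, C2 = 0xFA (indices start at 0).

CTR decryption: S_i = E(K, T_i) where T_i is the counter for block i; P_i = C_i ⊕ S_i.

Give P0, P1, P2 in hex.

P0 = 0x9E, P1 = 0x3C, P2 = 0x05

P0: T = 0x4D, S = E(K, T) = 0x01; 0x9F ⊕ 0x01 = 0x9E.
P1: T = 0x4E, S = E(K, T) = 0x00; 0x3C ⊕ 0x00 = 0x3C.
P2: T = 0x4F, S = E(K, T) = 0xFF; 0xFA ⊕ 0xFF = 0x05.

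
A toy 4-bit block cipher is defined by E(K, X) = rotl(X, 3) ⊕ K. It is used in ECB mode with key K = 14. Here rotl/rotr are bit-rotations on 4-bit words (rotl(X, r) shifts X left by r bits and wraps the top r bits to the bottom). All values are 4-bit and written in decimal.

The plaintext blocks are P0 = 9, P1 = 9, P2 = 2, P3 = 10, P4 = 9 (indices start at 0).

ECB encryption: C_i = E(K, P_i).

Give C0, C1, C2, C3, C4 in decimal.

C0 = 2, C1 = 2, C2 = 15, C3 = 11, C4 = 2

C0: E(K, 9) = 2.
C1: E(K, 9) = 2.
C2: E(K, 2) = 15.
C3: E(K, 10) = 11.
C4: E(K, 9) = 2.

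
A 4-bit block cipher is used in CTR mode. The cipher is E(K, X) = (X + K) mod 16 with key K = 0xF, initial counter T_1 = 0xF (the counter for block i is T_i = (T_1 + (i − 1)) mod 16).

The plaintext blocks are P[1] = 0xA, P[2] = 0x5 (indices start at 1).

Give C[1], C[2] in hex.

CTR encryption: S_i = E(K, T_i) where T_i is the counter for block i; C_i = P_i ⊕ S_i.
C[1]: T = 0xF, S = E(K, T) = 0xE; 0xA ⊕ 0xE = 0x4.
C[2]: T = 0x0, S = E(K, T) = 0xF; 0x5 ⊕ 0xF = 0xA.

C[1] = 0x4, C[2] = 0xA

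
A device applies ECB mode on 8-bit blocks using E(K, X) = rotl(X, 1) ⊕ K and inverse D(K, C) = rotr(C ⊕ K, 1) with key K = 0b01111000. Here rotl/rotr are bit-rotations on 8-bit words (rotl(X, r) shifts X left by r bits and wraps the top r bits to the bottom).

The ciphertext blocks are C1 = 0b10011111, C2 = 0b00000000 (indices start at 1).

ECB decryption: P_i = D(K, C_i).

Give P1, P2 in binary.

P1: D(K, 0b10011111) = 0b11110011.
P2: D(K, 0b00000000) = 0b00111100.

P1 = 0b11110011, P2 = 0b00111100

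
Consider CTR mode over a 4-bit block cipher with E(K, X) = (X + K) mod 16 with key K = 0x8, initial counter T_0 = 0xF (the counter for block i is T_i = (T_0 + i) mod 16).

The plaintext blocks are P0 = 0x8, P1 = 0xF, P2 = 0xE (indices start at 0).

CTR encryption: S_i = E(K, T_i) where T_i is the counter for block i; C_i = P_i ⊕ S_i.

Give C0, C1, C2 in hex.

C0 = 0xF, C1 = 0x7, C2 = 0x7

C0: T = 0xF, S = E(K, T) = 0x7; 0x8 ⊕ 0x7 = 0xF.
C1: T = 0x0, S = E(K, T) = 0x8; 0xF ⊕ 0x8 = 0x7.
C2: T = 0x1, S = E(K, T) = 0x9; 0xE ⊕ 0x9 = 0x7.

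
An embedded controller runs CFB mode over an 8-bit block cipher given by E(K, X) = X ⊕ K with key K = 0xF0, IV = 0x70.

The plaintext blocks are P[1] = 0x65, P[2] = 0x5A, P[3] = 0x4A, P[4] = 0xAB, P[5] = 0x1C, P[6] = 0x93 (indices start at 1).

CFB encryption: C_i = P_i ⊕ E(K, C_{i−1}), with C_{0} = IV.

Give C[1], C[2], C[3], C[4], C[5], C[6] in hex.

C[1]: E(K, 0x70) = 0x80; 0x65 ⊕ 0x80 = 0xE5.
C[2]: E(K, 0xE5) = 0x15; 0x5A ⊕ 0x15 = 0x4F.
C[3]: E(K, 0x4F) = 0xBF; 0x4A ⊕ 0xBF = 0xF5.
C[4]: E(K, 0xF5) = 0x05; 0xAB ⊕ 0x05 = 0xAE.
C[5]: E(K, 0xAE) = 0x5E; 0x1C ⊕ 0x5E = 0x42.
C[6]: E(K, 0x42) = 0xB2; 0x93 ⊕ 0xB2 = 0x21.

C[1] = 0xE5, C[2] = 0x4F, C[3] = 0xF5, C[4] = 0xAE, C[5] = 0x42, C[6] = 0x21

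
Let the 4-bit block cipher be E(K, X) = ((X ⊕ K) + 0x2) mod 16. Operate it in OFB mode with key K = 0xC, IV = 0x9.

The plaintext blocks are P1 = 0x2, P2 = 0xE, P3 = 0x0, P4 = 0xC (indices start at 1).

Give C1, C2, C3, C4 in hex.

C1 = 0x5, C2 = 0x3, C3 = 0x3, C4 = 0xD

OFB encryption: S_i = E(K, S_{i−1}) with S_{0} = IV; C_i = P_i ⊕ S_i.
C1: S = E(K, 0x9) = 0x7; 0x2 ⊕ 0x7 = 0x5.
C2: S = E(K, 0x7) = 0xD; 0xE ⊕ 0xD = 0x3.
C3: S = E(K, 0xD) = 0x3; 0x0 ⊕ 0x3 = 0x3.
C4: S = E(K, 0x3) = 0x1; 0xC ⊕ 0x1 = 0xD.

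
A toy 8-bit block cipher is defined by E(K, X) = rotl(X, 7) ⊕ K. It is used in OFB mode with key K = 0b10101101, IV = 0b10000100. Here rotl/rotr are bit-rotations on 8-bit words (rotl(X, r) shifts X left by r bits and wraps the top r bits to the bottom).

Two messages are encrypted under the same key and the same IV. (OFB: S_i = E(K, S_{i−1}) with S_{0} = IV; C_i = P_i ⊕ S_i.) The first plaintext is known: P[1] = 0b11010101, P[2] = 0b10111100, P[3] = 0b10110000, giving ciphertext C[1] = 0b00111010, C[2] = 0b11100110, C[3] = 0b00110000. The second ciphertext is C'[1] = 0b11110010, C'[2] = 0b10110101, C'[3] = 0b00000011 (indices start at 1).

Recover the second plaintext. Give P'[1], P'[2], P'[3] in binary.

P'[1] = 0b00011101, P'[2] = 0b11101111, P'[3] = 0b10000011

In OFB with a reused IV, both messages share the same keystream S_i, so C_i ⊕ C'_i = P_i ⊕ P'_i and thus P'_i = P_i ⊕ C_i ⊕ C'_i.
P'[1]: 0b11010101 ⊕ 0b00111010 ⊕ 0b11110010 = 0b00011101.
P'[2]: 0b10111100 ⊕ 0b11100110 ⊕ 0b10110101 = 0b11101111.
P'[3]: 0b10110000 ⊕ 0b00110000 ⊕ 0b00000011 = 0b10000011.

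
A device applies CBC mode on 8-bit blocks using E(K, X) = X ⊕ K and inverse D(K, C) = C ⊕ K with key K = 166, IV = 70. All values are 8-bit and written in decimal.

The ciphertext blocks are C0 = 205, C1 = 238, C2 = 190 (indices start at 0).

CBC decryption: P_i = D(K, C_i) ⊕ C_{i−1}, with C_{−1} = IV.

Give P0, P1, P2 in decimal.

P0: D(K, 205) = 107; 107 ⊕ 70 = 45.
P1: D(K, 238) = 72; 72 ⊕ 205 = 133.
P2: D(K, 190) = 24; 24 ⊕ 238 = 246.

P0 = 45, P1 = 133, P2 = 246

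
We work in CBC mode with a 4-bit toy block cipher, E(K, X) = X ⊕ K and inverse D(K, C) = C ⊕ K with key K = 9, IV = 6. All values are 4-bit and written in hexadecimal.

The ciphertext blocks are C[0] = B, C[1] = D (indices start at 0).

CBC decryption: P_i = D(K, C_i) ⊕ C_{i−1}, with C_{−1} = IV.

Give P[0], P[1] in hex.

P[0]: D(K, B) = 2; 2 ⊕ 6 = 4.
P[1]: D(K, D) = 4; 4 ⊕ B = F.

P[0] = 4, P[1] = F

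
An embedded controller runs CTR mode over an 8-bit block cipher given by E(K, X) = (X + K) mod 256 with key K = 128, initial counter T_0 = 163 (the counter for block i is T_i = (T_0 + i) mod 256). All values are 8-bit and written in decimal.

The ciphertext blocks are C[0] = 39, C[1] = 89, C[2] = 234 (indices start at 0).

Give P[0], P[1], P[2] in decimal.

CTR decryption: S_i = E(K, T_i) where T_i is the counter for block i; P_i = C_i ⊕ S_i.
P[0]: T = 163, S = E(K, T) = 35; 39 ⊕ 35 = 4.
P[1]: T = 164, S = E(K, T) = 36; 89 ⊕ 36 = 125.
P[2]: T = 165, S = E(K, T) = 37; 234 ⊕ 37 = 207.

P[0] = 4, P[1] = 125, P[2] = 207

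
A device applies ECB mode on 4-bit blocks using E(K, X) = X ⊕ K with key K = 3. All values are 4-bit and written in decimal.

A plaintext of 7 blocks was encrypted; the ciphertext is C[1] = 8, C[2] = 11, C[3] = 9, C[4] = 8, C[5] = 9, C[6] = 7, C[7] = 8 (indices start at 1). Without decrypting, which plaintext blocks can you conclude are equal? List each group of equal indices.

ECB encrypts each block independently with the same key, so equal ciphertext blocks imply equal plaintext blocks.
C[1] = C[4] = C[7] = 8, so P[1] = P[4] = P[7].
C[3] = C[5] = 9, so P[3] = P[5].

P[1] = P[4] = P[7]; P[3] = P[5]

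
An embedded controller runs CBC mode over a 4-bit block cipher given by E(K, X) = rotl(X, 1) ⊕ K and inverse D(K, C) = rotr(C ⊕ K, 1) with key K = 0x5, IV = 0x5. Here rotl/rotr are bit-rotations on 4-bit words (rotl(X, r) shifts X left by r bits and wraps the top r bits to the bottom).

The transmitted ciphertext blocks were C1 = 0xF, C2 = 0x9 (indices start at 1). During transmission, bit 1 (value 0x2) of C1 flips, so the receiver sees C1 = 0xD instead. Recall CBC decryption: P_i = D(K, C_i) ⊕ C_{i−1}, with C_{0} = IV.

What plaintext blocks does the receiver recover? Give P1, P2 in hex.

Only C1 changed, to 0xD. In CBC, a change in C_i garbles P_i and flips the same bit in P_{i+1}. Decrypting the received ciphertext:
P1: D(K, 0xD) = 0x4; 0x4 ⊕ 0x5 = 0x1.
P2: D(K, 0x9) = 0x6; 0x6 ⊕ 0xD = 0xB.
Blocks that differ from the original plaintext: P1, P2.

P1 = 0x1, P2 = 0xB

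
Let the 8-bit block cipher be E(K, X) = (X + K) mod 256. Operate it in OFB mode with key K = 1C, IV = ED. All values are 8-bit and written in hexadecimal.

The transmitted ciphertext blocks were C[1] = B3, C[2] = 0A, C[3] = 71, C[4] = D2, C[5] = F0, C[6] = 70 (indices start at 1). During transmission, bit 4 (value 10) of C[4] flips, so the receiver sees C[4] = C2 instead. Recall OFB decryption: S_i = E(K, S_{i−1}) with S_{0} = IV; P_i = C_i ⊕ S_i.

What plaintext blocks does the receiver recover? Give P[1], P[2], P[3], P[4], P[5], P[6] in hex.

P[1] = BA, P[2] = 2F, P[3] = 30, P[4] = 9F, P[5] = 89, P[6] = E5

Only C[4] changed, to C2. In OFB, a change in C_i flips the same bit in P_i only; the keystream is unaffected. Decrypting the received ciphertext:
P[1]: S = E(K, ED) = 09; B3 ⊕ 09 = BA.
P[2]: S = E(K, 09) = 25; 0A ⊕ 25 = 2F.
P[3]: S = E(K, 25) = 41; 71 ⊕ 41 = 30.
P[4]: S = E(K, 41) = 5D; C2 ⊕ 5D = 9F.
P[5]: S = E(K, 5D) = 79; F0 ⊕ 79 = 89.
P[6]: S = E(K, 79) = 95; 70 ⊕ 95 = E5.
Blocks that differ from the original plaintext: P[4].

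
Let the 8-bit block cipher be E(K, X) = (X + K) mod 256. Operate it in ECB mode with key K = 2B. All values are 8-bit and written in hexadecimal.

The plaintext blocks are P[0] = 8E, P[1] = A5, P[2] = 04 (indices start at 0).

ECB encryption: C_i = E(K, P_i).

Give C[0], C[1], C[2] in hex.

C[0] = B9, C[1] = D0, C[2] = 2F

C[0]: E(K, 8E) = B9.
C[1]: E(K, A5) = D0.
C[2]: E(K, 04) = 2F.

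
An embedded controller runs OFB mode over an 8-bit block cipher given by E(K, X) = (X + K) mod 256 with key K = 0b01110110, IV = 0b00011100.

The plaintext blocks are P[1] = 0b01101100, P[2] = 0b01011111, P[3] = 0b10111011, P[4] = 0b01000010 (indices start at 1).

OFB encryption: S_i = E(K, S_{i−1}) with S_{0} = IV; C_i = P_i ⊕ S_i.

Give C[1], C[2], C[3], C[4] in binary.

C[1]: S = E(K, 0b00011100) = 0b10010010; 0b01101100 ⊕ 0b10010010 = 0b11111110.
C[2]: S = E(K, 0b10010010) = 0b00001000; 0b01011111 ⊕ 0b00001000 = 0b01010111.
C[3]: S = E(K, 0b00001000) = 0b01111110; 0b10111011 ⊕ 0b01111110 = 0b11000101.
C[4]: S = E(K, 0b01111110) = 0b11110100; 0b01000010 ⊕ 0b11110100 = 0b10110110.

C[1] = 0b11111110, C[2] = 0b01010111, C[3] = 0b11000101, C[4] = 0b10110110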